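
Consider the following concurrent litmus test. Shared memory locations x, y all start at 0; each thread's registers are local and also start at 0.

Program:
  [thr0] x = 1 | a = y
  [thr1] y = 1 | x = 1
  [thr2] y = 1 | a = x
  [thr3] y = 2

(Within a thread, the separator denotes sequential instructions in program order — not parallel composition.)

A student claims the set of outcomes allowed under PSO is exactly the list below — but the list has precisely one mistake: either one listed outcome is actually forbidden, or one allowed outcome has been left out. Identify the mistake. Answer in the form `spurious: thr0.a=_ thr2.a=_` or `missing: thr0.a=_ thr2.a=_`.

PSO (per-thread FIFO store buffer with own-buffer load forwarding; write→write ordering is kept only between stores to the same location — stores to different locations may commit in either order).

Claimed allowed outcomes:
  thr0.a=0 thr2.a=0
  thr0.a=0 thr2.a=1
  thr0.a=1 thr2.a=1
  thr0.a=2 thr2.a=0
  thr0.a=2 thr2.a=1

outcome vector order: (thr0.a,thr2.a)
under PSO → (0,0); (0,1); (1,0); (1,1); (2,0); (2,1)
PSO∖claimed = {(1,0)}

missing: thr0.a=1 thr2.a=0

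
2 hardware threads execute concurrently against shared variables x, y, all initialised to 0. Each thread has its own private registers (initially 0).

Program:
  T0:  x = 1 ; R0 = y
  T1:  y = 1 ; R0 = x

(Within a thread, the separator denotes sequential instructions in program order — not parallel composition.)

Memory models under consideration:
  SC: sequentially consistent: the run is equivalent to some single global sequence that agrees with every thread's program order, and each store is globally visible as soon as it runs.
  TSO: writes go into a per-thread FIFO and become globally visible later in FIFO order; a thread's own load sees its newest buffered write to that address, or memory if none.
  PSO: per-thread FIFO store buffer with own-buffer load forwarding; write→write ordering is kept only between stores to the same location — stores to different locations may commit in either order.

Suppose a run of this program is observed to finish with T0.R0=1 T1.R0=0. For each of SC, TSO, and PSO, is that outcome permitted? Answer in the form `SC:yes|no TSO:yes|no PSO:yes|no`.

outcome vector order: (T0.R0,T1.R0)
SC: 3 outcomes — {0/1; 1/0; 1/1}
TSO: 4 outcomes — {0/0; 0/1; 1/0; 1/1}
PSO: 4 outcomes — {0/0; 0/1; 1/0; 1/1}
target 1/0 ∈ {SC,TSO,PSO}

SC:yes TSO:yes PSO:yes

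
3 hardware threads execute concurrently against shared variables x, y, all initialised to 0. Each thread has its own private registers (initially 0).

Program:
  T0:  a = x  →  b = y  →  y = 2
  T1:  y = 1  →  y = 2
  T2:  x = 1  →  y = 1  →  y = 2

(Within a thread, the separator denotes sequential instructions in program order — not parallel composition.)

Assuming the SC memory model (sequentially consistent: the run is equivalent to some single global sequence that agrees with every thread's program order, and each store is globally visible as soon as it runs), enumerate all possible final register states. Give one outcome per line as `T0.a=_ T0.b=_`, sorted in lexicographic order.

T0.a=0 T0.b=0
T0.a=0 T0.b=1
T0.a=0 T0.b=2
T0.a=1 T0.b=0
T0.a=1 T0.b=1
T0.a=1 T0.b=2

outcome vector order: (T0.a,T0.b)
|SC outcomes| = 6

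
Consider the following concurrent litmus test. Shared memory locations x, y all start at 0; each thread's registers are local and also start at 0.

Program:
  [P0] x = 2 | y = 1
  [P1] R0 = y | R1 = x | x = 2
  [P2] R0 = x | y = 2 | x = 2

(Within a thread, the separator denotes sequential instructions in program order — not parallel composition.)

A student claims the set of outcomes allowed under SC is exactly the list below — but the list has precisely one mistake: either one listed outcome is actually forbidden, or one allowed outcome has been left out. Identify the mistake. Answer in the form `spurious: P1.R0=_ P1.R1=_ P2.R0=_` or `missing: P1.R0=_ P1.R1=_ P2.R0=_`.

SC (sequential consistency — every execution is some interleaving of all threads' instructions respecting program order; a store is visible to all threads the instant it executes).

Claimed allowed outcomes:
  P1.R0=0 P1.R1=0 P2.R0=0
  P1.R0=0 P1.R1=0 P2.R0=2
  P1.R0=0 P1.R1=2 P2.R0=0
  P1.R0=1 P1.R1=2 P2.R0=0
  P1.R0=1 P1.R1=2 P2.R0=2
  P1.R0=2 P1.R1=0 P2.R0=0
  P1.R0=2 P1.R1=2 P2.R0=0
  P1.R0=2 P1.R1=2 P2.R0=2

outcome vector order: (P1.R0,P1.R1,P2.R0)
SC (9): 0/0/0 0/0/2 0/2/0 0/2/2 1/2/0 1/2/2 2/0/0 2/2/0 2/2/2
SC∖claimed = {0/2/2}

missing: P1.R0=0 P1.R1=2 P2.R0=2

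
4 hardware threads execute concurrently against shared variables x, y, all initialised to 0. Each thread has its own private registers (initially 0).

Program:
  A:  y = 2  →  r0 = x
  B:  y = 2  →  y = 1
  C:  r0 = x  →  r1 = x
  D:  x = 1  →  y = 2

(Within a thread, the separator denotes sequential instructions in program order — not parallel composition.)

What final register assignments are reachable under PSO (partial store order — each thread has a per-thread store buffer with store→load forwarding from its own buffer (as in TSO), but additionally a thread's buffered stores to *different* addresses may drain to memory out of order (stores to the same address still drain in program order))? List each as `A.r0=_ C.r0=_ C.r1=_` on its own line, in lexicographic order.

A.r0=0 C.r0=0 C.r1=0
A.r0=0 C.r0=0 C.r1=1
A.r0=0 C.r0=1 C.r1=1
A.r0=1 C.r0=0 C.r1=0
A.r0=1 C.r0=0 C.r1=1
A.r0=1 C.r0=1 C.r1=1

outcome vector order: (A.r0,C.r0,C.r1)
|PSO outcomes| = 6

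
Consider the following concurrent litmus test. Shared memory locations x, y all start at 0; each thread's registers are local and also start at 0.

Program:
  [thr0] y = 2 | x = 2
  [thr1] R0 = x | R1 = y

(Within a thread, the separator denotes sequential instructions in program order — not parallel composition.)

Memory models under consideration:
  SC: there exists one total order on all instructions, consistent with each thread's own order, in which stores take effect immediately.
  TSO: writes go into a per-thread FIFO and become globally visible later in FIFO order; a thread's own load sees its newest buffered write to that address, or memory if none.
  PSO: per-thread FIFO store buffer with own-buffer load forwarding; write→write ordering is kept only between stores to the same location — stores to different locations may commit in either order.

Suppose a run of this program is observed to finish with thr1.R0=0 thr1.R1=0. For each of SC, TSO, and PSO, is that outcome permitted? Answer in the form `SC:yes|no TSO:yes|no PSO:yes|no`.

SC:yes TSO:yes PSO:yes

outcome vector order: (thr1.R0,thr1.R1)
under SC → <0 0> <0 2> <2 2>
under TSO → <0 0> <0 2> <2 2>
under PSO → <0 0> <0 2> <2 0> <2 2>
target <0 0> ∈ {SC,TSO,PSO}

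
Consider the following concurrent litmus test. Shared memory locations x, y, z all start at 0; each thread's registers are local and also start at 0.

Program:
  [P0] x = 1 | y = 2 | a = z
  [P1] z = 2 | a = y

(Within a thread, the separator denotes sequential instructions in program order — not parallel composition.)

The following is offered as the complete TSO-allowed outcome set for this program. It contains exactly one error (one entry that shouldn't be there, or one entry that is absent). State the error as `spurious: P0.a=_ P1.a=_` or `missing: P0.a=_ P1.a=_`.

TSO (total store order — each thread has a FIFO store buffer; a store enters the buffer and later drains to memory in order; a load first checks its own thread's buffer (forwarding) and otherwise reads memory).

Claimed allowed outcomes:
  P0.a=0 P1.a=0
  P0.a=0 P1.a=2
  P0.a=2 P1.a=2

missing: P0.a=2 P1.a=0

outcome vector order: (P0.a,P1.a)
TSO: 4 outcomes — {0/0 0/2 2/0 2/2}
TSO∖claimed = {2/0}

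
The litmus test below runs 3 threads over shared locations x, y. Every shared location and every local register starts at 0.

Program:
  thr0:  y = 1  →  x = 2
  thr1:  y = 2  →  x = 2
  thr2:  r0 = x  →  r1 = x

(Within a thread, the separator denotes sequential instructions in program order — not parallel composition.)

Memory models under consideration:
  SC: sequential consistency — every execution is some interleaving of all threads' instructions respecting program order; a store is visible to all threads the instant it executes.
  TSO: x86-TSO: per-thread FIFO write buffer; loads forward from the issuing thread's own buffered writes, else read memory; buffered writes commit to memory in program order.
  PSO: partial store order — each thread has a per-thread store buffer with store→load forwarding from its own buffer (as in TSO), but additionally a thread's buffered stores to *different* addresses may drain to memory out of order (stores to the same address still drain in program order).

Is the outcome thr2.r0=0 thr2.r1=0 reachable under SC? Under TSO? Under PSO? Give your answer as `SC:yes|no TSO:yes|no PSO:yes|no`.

SC:yes TSO:yes PSO:yes

outcome vector order: (thr2.r0,thr2.r1)
SC (3): <0 0> <0 2> <2 2>
TSO (3): <0 0> <0 2> <2 2>
PSO (3): <0 0> <0 2> <2 2>
target <0 0> ∈ {SC,TSO,PSO}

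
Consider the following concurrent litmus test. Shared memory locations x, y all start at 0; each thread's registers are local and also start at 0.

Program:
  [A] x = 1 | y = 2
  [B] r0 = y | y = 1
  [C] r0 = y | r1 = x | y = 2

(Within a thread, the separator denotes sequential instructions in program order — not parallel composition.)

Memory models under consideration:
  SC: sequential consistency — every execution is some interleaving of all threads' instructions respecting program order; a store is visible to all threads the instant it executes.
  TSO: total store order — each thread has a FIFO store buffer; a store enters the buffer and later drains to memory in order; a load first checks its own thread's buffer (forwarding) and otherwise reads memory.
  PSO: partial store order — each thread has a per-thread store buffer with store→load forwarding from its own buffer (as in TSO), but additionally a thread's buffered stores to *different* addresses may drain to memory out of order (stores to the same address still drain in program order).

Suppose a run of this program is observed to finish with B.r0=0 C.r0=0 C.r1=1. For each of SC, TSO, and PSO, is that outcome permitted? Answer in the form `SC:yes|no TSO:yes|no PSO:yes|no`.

SC:yes TSO:yes PSO:yes

outcome vector order: (B.r0,C.r0,C.r1)
SC: 9 outcomes — {<0 0 0>; <0 0 1>; <0 1 0>; <0 1 1>; <0 2 1>; <2 0 0>; <2 0 1>; <2 1 1>; <2 2 1>}
TSO: 9 outcomes — {<0 0 0>; <0 0 1>; <0 1 0>; <0 1 1>; <0 2 1>; <2 0 0>; <2 0 1>; <2 1 1>; <2 2 1>}
PSO: 12 outcomes — {<0 0 0>; <0 0 1>; <0 1 0>; <0 1 1>; <0 2 0>; <0 2 1>; <2 0 0>; <2 0 1>; <2 1 0>; <2 1 1>; <2 2 0>; <2 2 1>}
target <0 0 1> ∈ {SC,TSO,PSO}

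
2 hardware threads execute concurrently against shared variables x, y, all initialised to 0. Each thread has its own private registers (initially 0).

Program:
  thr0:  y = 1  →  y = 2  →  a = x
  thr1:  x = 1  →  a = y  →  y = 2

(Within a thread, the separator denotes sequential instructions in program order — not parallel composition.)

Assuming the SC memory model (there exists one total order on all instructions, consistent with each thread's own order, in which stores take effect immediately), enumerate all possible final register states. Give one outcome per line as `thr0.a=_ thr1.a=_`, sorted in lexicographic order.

thr0.a=0 thr1.a=2
thr0.a=1 thr1.a=0
thr0.a=1 thr1.a=1
thr0.a=1 thr1.a=2

outcome vector order: (thr0.a,thr1.a)
|SC outcomes| = 4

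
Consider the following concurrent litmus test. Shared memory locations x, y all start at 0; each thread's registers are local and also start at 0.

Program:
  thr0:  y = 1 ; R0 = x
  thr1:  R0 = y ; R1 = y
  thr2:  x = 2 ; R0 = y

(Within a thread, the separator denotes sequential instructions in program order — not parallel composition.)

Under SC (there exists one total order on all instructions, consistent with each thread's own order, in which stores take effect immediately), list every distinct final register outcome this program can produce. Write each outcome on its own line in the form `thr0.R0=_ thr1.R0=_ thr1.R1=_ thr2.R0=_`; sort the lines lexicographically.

outcome vector order: (thr0.R0,thr1.R0,thr1.R1,thr2.R0)
|SC outcomes| = 9

thr0.R0=0 thr1.R0=0 thr1.R1=0 thr2.R0=1
thr0.R0=0 thr1.R0=0 thr1.R1=1 thr2.R0=1
thr0.R0=0 thr1.R0=1 thr1.R1=1 thr2.R0=1
thr0.R0=2 thr1.R0=0 thr1.R1=0 thr2.R0=0
thr0.R0=2 thr1.R0=0 thr1.R1=0 thr2.R0=1
thr0.R0=2 thr1.R0=0 thr1.R1=1 thr2.R0=0
thr0.R0=2 thr1.R0=0 thr1.R1=1 thr2.R0=1
thr0.R0=2 thr1.R0=1 thr1.R1=1 thr2.R0=0
thr0.R0=2 thr1.R0=1 thr1.R1=1 thr2.R0=1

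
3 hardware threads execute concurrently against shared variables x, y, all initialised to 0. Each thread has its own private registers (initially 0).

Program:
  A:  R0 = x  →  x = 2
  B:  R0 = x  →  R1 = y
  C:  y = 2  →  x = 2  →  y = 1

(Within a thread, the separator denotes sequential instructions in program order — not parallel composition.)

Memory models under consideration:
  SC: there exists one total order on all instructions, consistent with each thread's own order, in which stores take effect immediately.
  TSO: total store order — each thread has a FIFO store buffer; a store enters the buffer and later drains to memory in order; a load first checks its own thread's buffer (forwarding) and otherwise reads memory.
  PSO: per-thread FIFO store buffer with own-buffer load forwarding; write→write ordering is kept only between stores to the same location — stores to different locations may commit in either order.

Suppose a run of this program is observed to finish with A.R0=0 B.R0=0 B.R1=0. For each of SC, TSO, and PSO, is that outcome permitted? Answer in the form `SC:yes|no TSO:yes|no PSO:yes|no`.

outcome vector order: (A.R0,B.R0,B.R1)
[SC] allowed = {<0 0 0> <0 0 1> <0 0 2> <0 2 0> <0 2 1> <0 2 2> <2 0 0> <2 0 1> <2 0 2> <2 2 1> <2 2 2>}
[TSO] allowed = {<0 0 0> <0 0 1> <0 0 2> <0 2 0> <0 2 1> <0 2 2> <2 0 0> <2 0 1> <2 0 2> <2 2 1> <2 2 2>}
[PSO] allowed = {<0 0 0> <0 0 1> <0 0 2> <0 2 0> <0 2 1> <0 2 2> <2 0 0> <2 0 1> <2 0 2> <2 2 0> <2 2 1> <2 2 2>}
target <0 0 0> ∈ {SC,TSO,PSO}

SC:yes TSO:yes PSO:yes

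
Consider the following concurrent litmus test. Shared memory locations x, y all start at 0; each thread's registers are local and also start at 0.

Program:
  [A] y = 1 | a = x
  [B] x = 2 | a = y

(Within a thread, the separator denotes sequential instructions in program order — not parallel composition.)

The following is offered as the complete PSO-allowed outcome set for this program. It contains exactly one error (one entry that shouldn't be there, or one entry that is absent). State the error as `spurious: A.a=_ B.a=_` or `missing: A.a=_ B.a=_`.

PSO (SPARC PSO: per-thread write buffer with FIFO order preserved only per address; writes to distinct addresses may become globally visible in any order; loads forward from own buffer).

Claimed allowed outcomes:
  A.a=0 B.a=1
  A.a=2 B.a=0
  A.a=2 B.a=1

outcome vector order: (A.a,B.a)
PSO: 4 outcomes — {<0 0> <0 1> <2 0> <2 1>}
PSO∖claimed = {<0 0>}

missing: A.a=0 B.a=0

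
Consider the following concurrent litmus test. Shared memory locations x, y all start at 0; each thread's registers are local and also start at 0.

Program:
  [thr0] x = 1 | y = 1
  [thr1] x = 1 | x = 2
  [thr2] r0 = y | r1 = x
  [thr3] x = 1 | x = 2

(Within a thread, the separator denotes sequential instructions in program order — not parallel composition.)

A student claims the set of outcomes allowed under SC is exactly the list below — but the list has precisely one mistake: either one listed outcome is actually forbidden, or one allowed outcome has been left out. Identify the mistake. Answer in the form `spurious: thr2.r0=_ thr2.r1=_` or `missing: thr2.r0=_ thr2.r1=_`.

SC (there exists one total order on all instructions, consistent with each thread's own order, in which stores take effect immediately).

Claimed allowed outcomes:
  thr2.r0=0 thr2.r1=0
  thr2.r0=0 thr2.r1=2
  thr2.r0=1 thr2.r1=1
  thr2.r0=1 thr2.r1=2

missing: thr2.r0=0 thr2.r1=1

outcome vector order: (thr2.r0,thr2.r1)
SC (5): (0,0); (0,1); (0,2); (1,1); (1,2)
SC∖claimed = {(0,1)}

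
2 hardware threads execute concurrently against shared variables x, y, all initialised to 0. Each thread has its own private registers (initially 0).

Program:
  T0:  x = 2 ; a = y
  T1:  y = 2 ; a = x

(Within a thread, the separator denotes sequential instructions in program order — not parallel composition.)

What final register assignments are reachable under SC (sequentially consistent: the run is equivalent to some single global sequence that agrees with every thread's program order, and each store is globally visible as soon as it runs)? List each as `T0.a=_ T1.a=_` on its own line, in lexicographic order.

T0.a=0 T1.a=2
T0.a=2 T1.a=0
T0.a=2 T1.a=2

outcome vector order: (T0.a,T1.a)
|SC outcomes| = 3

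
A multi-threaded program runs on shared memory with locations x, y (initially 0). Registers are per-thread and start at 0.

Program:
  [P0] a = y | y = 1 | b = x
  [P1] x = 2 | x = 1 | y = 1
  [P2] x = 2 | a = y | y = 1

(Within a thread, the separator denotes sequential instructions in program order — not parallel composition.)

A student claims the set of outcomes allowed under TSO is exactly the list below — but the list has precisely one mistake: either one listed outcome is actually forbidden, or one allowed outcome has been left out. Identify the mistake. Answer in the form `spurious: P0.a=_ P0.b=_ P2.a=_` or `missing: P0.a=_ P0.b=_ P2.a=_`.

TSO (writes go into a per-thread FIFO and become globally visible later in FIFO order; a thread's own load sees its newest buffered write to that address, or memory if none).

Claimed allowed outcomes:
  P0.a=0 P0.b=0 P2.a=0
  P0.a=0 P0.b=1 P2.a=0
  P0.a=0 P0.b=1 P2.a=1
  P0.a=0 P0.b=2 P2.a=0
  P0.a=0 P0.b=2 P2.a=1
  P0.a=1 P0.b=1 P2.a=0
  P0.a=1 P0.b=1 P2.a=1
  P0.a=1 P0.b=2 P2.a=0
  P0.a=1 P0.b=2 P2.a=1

outcome vector order: (P0.a,P0.b,P2.a)
TSO (10): (0,0,0); (0,0,1); (0,1,0); (0,1,1); (0,2,0); (0,2,1); (1,1,0); (1,1,1); (1,2,0); (1,2,1)
TSO∖claimed = {(0,0,1)}

missing: P0.a=0 P0.b=0 P2.a=1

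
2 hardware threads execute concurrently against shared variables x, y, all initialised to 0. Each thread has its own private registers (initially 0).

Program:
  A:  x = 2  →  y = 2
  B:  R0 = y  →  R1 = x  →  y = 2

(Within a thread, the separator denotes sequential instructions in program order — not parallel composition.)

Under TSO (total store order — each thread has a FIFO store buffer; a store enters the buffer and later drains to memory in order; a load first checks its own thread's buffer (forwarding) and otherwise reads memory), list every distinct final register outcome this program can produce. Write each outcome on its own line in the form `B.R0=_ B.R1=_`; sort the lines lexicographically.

B.R0=0 B.R1=0
B.R0=0 B.R1=2
B.R0=2 B.R1=2

outcome vector order: (B.R0,B.R1)
|TSO outcomes| = 3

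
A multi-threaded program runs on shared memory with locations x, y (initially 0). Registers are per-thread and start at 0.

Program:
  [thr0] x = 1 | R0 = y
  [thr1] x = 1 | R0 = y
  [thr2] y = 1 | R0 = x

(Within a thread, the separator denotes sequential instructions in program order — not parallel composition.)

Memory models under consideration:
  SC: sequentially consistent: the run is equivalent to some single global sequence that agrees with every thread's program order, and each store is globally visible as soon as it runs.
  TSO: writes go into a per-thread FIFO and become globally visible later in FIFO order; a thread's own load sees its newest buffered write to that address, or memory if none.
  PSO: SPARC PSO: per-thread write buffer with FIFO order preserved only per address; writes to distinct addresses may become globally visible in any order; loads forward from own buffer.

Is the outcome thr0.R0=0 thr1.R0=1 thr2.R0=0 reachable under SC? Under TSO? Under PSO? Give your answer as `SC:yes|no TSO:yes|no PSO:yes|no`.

outcome vector order: (thr0.R0,thr1.R0,thr2.R0)
[SC] allowed = {<0 0 1>; <0 1 1>; <1 0 1>; <1 1 0>; <1 1 1>}
[TSO] allowed = {<0 0 0>; <0 0 1>; <0 1 0>; <0 1 1>; <1 0 0>; <1 0 1>; <1 1 0>; <1 1 1>}
[PSO] allowed = {<0 0 0>; <0 0 1>; <0 1 0>; <0 1 1>; <1 0 0>; <1 0 1>; <1 1 0>; <1 1 1>}
target <0 1 0> ∈ {TSO,PSO}

SC:no TSO:yes PSO:yes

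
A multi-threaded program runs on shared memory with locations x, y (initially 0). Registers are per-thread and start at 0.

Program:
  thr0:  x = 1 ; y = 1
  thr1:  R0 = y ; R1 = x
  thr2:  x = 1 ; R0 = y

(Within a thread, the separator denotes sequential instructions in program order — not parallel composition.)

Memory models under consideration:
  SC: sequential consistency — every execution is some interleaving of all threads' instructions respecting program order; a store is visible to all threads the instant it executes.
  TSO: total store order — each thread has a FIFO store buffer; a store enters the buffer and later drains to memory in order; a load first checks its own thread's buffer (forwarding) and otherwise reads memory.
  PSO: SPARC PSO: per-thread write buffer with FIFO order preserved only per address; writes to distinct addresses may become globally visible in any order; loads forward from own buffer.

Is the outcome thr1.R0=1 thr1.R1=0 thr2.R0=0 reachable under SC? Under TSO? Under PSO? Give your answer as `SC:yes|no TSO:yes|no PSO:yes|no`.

outcome vector order: (thr1.R0,thr1.R1,thr2.R0)
under SC → <0 0 0>; <0 0 1>; <0 1 0>; <0 1 1>; <1 1 0>; <1 1 1>
under TSO → <0 0 0>; <0 0 1>; <0 1 0>; <0 1 1>; <1 1 0>; <1 1 1>
under PSO → <0 0 0>; <0 0 1>; <0 1 0>; <0 1 1>; <1 0 0>; <1 0 1>; <1 1 0>; <1 1 1>
target <1 0 0> ∈ {PSO}

SC:no TSO:no PSO:yes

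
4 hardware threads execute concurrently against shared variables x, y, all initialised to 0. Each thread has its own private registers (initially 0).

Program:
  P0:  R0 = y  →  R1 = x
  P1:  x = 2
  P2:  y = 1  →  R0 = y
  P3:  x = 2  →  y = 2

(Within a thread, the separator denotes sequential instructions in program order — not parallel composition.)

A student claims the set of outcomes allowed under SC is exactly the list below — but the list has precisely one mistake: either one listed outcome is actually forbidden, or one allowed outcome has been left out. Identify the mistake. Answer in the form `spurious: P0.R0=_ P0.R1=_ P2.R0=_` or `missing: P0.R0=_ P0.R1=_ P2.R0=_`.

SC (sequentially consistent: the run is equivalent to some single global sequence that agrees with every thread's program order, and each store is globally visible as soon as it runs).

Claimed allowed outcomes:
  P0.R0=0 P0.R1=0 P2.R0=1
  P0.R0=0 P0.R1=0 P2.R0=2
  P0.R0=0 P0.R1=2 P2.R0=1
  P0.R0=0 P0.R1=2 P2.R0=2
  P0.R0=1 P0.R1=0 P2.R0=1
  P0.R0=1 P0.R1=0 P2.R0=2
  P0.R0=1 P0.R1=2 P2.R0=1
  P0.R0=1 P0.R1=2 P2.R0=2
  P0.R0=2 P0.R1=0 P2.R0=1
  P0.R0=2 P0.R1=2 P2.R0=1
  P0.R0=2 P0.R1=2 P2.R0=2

outcome vector order: (P0.R0,P0.R1,P2.R0)
SC (10): (0,0,1), (0,0,2), (0,2,1), (0,2,2), (1,0,1), (1,0,2), (1,2,1), (1,2,2), (2,2,1), (2,2,2)
claimed∖SC = {(2,0,1)}

spurious: P0.R0=2 P0.R1=0 P2.R0=1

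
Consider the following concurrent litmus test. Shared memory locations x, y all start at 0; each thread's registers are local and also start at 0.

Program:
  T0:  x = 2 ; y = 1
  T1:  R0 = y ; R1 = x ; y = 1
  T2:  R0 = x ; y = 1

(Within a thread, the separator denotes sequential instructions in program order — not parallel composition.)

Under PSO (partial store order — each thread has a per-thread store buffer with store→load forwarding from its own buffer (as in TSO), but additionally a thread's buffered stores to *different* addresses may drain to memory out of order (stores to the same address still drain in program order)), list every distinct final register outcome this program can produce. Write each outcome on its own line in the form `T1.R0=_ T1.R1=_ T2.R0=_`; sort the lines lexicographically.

T1.R0=0 T1.R1=0 T2.R0=0
T1.R0=0 T1.R1=0 T2.R0=2
T1.R0=0 T1.R1=2 T2.R0=0
T1.R0=0 T1.R1=2 T2.R0=2
T1.R0=1 T1.R1=0 T2.R0=0
T1.R0=1 T1.R1=0 T2.R0=2
T1.R0=1 T1.R1=2 T2.R0=0
T1.R0=1 T1.R1=2 T2.R0=2

outcome vector order: (T1.R0,T1.R1,T2.R0)
|PSO outcomes| = 8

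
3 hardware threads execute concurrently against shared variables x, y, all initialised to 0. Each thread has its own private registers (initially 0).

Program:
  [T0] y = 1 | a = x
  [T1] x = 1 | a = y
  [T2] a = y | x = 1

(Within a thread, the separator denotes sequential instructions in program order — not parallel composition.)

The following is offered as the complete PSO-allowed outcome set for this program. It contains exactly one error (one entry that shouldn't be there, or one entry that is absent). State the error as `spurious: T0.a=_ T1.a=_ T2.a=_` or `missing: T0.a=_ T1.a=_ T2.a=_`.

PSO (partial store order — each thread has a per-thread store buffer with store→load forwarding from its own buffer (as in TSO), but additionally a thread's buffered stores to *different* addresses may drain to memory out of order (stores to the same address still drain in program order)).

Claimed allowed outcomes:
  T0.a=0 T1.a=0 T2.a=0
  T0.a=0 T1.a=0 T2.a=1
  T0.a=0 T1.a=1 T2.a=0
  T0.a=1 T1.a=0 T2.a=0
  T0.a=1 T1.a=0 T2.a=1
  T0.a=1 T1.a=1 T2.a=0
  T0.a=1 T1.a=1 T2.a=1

outcome vector order: (T0.a,T1.a,T2.a)
[PSO] allowed = {(0,0,0), (0,0,1), (0,1,0), (0,1,1), (1,0,0), (1,0,1), (1,1,0), (1,1,1)}
PSO∖claimed = {(0,1,1)}

missing: T0.a=0 T1.a=1 T2.a=1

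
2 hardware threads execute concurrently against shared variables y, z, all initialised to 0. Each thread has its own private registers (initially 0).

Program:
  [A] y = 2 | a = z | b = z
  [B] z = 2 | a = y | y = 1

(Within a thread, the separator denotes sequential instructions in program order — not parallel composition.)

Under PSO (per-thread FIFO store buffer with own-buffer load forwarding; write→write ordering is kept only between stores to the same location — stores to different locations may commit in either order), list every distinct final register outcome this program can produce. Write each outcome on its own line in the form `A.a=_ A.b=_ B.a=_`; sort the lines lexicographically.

A.a=0 A.b=0 B.a=0
A.a=0 A.b=0 B.a=2
A.a=0 A.b=2 B.a=0
A.a=0 A.b=2 B.a=2
A.a=2 A.b=2 B.a=0
A.a=2 A.b=2 B.a=2

outcome vector order: (A.a,A.b,B.a)
|PSO outcomes| = 6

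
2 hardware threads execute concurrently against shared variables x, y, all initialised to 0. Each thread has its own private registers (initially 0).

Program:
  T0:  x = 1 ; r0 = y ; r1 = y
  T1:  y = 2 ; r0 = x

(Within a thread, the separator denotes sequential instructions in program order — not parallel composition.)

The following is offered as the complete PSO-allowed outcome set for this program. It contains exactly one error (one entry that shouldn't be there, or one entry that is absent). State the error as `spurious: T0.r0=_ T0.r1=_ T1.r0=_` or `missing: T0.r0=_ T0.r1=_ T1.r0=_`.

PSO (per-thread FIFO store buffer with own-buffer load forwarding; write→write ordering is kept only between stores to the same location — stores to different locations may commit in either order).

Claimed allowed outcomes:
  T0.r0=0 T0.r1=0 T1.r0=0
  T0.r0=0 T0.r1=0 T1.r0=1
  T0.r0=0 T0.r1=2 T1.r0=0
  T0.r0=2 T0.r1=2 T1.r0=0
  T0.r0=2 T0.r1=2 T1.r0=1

outcome vector order: (T0.r0,T0.r1,T1.r0)
under PSO → 0/0/0; 0/0/1; 0/2/0; 0/2/1; 2/2/0; 2/2/1
PSO∖claimed = {0/2/1}

missing: T0.r0=0 T0.r1=2 T1.r0=1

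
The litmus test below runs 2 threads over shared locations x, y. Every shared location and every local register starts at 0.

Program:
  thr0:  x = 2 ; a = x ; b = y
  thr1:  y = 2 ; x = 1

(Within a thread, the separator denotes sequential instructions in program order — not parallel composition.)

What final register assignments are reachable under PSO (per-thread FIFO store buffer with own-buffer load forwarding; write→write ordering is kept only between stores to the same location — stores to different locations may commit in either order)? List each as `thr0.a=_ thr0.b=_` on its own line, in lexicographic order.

outcome vector order: (thr0.a,thr0.b)
|PSO outcomes| = 4

thr0.a=1 thr0.b=0
thr0.a=1 thr0.b=2
thr0.a=2 thr0.b=0
thr0.a=2 thr0.b=2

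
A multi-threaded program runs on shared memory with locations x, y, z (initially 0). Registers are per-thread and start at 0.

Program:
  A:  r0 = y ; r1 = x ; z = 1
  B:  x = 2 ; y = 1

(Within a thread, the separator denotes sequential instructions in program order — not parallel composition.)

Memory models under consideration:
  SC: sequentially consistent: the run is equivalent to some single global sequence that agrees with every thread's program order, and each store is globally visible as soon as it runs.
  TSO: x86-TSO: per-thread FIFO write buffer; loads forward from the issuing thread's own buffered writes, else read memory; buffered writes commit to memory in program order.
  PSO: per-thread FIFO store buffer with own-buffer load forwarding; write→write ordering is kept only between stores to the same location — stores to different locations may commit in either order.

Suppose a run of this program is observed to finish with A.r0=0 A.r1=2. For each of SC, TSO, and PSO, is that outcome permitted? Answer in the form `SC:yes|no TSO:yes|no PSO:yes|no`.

SC:yes TSO:yes PSO:yes

outcome vector order: (A.r0,A.r1)
under SC → 00, 02, 12
under TSO → 00, 02, 12
under PSO → 00, 02, 10, 12
target 02 ∈ {SC,TSO,PSO}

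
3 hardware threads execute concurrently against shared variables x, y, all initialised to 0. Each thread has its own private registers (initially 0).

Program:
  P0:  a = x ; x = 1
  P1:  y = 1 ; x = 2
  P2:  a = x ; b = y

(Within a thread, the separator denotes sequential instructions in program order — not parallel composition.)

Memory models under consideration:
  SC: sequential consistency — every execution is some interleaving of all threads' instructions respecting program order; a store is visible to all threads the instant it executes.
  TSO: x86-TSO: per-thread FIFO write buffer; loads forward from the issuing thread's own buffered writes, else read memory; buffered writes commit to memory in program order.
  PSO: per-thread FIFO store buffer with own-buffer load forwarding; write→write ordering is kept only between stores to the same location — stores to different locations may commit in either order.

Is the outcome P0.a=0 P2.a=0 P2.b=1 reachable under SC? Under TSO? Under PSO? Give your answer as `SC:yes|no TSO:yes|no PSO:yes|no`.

SC:yes TSO:yes PSO:yes

outcome vector order: (P0.a,P2.a,P2.b)
SC (9): (0,0,0), (0,0,1), (0,1,0), (0,1,1), (0,2,1), (2,0,0), (2,0,1), (2,1,1), (2,2,1)
TSO (9): (0,0,0), (0,0,1), (0,1,0), (0,1,1), (0,2,1), (2,0,0), (2,0,1), (2,1,1), (2,2,1)
PSO (12): (0,0,0), (0,0,1), (0,1,0), (0,1,1), (0,2,0), (0,2,1), (2,0,0), (2,0,1), (2,1,0), (2,1,1), (2,2,0), (2,2,1)
target (0,0,1) ∈ {SC,TSO,PSO}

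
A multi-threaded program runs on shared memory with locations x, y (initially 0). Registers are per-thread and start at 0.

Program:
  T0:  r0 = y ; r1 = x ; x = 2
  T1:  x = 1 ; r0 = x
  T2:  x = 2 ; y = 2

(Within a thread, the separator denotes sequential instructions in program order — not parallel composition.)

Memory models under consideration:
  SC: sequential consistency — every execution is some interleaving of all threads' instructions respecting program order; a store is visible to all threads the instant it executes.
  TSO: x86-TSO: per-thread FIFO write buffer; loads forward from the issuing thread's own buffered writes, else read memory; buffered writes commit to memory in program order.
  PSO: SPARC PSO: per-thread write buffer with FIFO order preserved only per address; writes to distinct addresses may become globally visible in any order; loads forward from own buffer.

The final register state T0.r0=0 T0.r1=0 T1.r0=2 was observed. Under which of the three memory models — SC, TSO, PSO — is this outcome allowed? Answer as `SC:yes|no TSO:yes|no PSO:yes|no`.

SC:yes TSO:yes PSO:yes

outcome vector order: (T0.r0,T0.r1,T1.r0)
under SC → 0/0/1 0/0/2 0/1/1 0/1/2 0/2/1 0/2/2 2/1/1 2/1/2 2/2/1 2/2/2
under TSO → 0/0/1 0/0/2 0/1/1 0/1/2 0/2/1 0/2/2 2/1/1 2/1/2 2/2/1 2/2/2
under PSO → 0/0/1 0/0/2 0/1/1 0/1/2 0/2/1 0/2/2 2/0/1 2/0/2 2/1/1 2/1/2 2/2/1 2/2/2
target 0/0/2 ∈ {SC,TSO,PSO}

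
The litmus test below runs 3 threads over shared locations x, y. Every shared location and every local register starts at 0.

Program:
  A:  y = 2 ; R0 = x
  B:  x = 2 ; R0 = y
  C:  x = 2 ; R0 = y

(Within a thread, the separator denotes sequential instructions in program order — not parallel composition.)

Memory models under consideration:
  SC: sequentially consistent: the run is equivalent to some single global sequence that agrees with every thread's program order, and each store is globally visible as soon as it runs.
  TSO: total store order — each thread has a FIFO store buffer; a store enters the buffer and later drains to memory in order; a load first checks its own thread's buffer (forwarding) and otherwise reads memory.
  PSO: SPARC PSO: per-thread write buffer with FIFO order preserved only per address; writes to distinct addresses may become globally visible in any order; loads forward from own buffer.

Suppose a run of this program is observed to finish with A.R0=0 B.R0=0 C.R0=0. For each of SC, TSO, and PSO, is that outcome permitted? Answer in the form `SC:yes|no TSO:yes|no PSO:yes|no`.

SC:no TSO:yes PSO:yes

outcome vector order: (A.R0,B.R0,C.R0)
under SC → 022 200 202 220 222
under TSO → 000 002 020 022 200 202 220 222
under PSO → 000 002 020 022 200 202 220 222
target 000 ∈ {TSO,PSO}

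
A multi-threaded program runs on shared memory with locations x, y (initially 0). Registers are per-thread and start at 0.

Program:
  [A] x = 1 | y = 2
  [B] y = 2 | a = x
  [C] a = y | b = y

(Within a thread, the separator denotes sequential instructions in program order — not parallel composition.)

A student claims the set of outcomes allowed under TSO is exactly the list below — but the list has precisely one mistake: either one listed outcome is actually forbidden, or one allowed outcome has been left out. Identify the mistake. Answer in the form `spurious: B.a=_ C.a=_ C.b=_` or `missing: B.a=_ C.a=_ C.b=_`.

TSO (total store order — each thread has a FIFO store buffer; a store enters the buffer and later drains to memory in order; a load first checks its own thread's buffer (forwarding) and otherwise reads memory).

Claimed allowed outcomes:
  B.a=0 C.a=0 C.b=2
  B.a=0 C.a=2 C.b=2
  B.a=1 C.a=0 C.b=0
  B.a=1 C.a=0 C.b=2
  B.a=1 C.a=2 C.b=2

outcome vector order: (B.a,C.a,C.b)
TSO: 6 outcomes — {000; 002; 022; 100; 102; 122}
TSO∖claimed = {000}

missing: B.a=0 C.a=0 C.b=0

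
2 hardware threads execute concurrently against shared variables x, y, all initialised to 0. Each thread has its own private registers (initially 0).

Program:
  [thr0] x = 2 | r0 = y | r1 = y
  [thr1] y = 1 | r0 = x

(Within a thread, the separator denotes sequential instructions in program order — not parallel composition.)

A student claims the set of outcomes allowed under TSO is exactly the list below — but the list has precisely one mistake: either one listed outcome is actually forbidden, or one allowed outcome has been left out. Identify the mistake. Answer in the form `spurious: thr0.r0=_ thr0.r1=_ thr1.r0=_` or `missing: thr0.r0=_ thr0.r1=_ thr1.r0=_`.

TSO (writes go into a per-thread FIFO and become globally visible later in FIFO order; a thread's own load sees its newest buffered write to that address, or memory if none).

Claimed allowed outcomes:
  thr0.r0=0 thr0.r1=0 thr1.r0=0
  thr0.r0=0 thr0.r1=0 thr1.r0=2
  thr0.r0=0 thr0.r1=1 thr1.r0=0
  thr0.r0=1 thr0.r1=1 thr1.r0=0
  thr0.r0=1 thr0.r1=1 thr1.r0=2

outcome vector order: (thr0.r0,thr0.r1,thr1.r0)
[TSO] allowed = {000 002 010 012 110 112}
TSO∖claimed = {012}

missing: thr0.r0=0 thr0.r1=1 thr1.r0=2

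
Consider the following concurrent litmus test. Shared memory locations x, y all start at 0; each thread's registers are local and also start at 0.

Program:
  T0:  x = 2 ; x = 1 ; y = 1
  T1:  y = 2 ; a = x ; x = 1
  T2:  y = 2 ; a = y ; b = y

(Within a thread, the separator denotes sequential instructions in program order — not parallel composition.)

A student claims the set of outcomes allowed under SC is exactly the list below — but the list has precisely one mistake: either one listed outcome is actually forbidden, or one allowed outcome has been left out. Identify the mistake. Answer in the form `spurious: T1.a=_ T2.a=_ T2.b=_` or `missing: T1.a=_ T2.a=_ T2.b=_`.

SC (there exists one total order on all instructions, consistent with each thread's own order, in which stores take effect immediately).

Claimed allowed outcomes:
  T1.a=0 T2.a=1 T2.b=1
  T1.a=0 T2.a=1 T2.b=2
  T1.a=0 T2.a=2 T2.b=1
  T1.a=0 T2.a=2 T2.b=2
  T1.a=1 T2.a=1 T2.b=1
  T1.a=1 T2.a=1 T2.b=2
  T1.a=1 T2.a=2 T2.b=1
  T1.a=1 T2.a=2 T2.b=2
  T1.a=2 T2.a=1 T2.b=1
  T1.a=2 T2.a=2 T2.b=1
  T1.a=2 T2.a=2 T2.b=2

spurious: T1.a=0 T2.a=1 T2.b=2

outcome vector order: (T1.a,T2.a,T2.b)
SC (10): <0 1 1>, <0 2 1>, <0 2 2>, <1 1 1>, <1 1 2>, <1 2 1>, <1 2 2>, <2 1 1>, <2 2 1>, <2 2 2>
claimed∖SC = {<0 1 2>}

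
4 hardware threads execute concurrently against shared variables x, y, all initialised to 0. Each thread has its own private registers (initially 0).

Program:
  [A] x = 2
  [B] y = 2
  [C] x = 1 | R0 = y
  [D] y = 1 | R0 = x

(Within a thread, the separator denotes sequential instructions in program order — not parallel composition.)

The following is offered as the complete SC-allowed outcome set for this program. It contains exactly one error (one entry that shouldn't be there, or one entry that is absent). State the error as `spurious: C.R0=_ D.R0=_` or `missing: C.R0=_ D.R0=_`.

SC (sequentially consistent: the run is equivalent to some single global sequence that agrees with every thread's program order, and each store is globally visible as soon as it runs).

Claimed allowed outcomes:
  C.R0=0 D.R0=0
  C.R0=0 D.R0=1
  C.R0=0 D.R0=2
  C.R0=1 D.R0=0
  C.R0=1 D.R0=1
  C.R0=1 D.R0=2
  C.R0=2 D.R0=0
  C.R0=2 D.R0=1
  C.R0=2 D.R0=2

spurious: C.R0=0 D.R0=0

outcome vector order: (C.R0,D.R0)
SC: 8 outcomes — {<0 1>; <0 2>; <1 0>; <1 1>; <1 2>; <2 0>; <2 1>; <2 2>}
claimed∖SC = {<0 0>}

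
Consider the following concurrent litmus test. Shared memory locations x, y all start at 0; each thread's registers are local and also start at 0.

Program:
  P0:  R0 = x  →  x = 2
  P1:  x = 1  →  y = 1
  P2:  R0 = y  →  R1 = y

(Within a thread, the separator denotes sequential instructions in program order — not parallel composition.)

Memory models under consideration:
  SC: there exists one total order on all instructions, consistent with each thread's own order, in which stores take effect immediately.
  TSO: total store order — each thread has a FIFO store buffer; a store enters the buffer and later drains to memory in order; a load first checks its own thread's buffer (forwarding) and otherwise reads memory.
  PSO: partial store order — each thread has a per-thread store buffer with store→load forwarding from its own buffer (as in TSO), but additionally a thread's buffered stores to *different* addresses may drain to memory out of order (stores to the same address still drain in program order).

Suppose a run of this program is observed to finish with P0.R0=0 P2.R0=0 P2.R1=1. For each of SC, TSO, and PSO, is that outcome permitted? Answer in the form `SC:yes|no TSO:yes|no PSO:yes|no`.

outcome vector order: (P0.R0,P2.R0,P2.R1)
SC (6): 0/0/0, 0/0/1, 0/1/1, 1/0/0, 1/0/1, 1/1/1
TSO (6): 0/0/0, 0/0/1, 0/1/1, 1/0/0, 1/0/1, 1/1/1
PSO (6): 0/0/0, 0/0/1, 0/1/1, 1/0/0, 1/0/1, 1/1/1
target 0/0/1 ∈ {SC,TSO,PSO}

SC:yes TSO:yes PSO:yes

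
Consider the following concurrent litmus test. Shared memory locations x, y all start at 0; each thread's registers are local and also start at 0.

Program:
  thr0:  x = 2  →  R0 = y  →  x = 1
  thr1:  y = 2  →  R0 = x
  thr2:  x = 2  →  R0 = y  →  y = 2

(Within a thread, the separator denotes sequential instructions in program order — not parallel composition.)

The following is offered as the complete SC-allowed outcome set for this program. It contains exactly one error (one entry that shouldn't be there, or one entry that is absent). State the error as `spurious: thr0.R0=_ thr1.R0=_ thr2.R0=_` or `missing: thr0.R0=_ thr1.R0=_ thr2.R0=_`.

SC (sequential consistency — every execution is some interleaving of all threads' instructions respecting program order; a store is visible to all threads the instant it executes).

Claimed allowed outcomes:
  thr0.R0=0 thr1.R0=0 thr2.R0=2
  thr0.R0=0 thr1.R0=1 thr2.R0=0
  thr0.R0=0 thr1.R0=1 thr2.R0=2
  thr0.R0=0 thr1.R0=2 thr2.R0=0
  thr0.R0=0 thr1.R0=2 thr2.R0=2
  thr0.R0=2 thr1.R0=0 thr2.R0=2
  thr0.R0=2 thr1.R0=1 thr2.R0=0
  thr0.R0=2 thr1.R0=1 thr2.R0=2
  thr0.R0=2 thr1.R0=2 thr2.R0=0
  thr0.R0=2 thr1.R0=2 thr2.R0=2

spurious: thr0.R0=0 thr1.R0=0 thr2.R0=2

outcome vector order: (thr0.R0,thr1.R0,thr2.R0)
SC: 9 outcomes — {<0 1 0>; <0 1 2>; <0 2 0>; <0 2 2>; <2 0 2>; <2 1 0>; <2 1 2>; <2 2 0>; <2 2 2>}
claimed∖SC = {<0 0 2>}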